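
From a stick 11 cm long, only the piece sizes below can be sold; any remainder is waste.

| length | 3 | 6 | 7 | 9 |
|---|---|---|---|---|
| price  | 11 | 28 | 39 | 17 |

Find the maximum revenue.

50

Build best[k] bottom-up: best[k] = max over allowed piece i of (p[i] + best[k−i]).
best[1] = 0
best[2] = 0
best[3] = 11
best[4] = 11
best[5] = 11
best[6] = max(11+11, 28+0) = 28
best[7] = max(11+11, 28+0, 39+0) = 39
best[8] = max(11+11, 28+0, 39+0) = 39
best[9] = max(11+28, 28+11, 39+0, 17+0) = 39
best[10] = max(11+39, 28+11, 39+11, 17+0) = 50
best[11] = max(11+39, 28+11, 39+11, 17+0) = 50
One optimal cutting: pieces 7 + 3 with 1 cm of scrap → 50.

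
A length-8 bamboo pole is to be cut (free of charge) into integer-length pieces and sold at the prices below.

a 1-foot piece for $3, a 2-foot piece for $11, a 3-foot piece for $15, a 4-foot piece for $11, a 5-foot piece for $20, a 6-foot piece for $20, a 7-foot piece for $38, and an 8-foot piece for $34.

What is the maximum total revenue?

44

Let R[k] be the best obtainable value from length k. For each k, try every first piece i and keep the best of price[i] + R[k−i].
R[1] = 3
R[2] = 11
R[3] = 15
R[4] = 22  (first piece 2, then R[2]=11)
R[5] = 26  (first piece 2, then R[3]=15)
R[6] = 33  (first piece 2, then R[4]=22)
R[7] = 38
R[8] = 44  (first piece 2, then R[6]=33)
One optimal cutting: 2 + 2 + 2 + 2 → $11 + $11 + $11 + $11 = $44.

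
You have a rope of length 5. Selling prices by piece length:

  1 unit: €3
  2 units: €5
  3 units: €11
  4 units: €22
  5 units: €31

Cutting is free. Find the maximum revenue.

31

Consider every possible first cut. v[k] is the best of p[i]+v[k−i] over all sellable i≤k.
v[1] = 3
v[2] = max(3+3, 5+0) = 6
v[3] = max(3+6, 5+3, 11+0) = 11
v[4] = max(3+11, 5+6, 11+3, 22+0) = 22
v[5] = max(3+22, 5+11, 11+6, 22+3, 31+0) = 31
Best is to sell the whole 5-unit piece uncut for €31.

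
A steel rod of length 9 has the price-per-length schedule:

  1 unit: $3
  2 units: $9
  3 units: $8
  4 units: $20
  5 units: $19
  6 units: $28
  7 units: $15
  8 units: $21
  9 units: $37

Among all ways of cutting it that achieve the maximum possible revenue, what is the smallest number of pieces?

Consider every possible first cut. r[k] is the best of p[i]+r[k−i] over all sellable i≤k.
r[1] = 3
r[2] = max(3+3, 9+0) = 9
r[3] = max(3+9, 9+3, 8+0) = 12
r[4] = max(3+12, 9+9, 8+3, 20+0) = 20
r[5] = max(3+20, 9+12, 8+9, 20+3, 19+0) = 23
r[6] = max(3+23, 9+20, 8+12, 20+9, 19+3, 28+0) = 29
r[7] = max(3+29, 9+23, 8+20, …, 28+3, 15+0) = 32
r[8] = max(3+32, 9+29, 8+23, …, 15+3, 21+0) = 40
r[9] = max(3+40, 9+32, 8+29, …, 21+3, 37+0) = 43
Maximum revenue is $43.
Now minimize piece count subject to staying optimal: for each k, pieces[k] = 1 + min over i with p[i]+r[k−i]=r[k] of pieces[k−i].
pieces[6] = 2
pieces[7] = 3
pieces[8] = 2
pieces[9] = 3

3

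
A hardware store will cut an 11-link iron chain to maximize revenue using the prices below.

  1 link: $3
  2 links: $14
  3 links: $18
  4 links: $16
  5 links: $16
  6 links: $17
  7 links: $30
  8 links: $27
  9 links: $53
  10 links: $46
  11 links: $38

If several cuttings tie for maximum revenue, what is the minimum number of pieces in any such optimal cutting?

Consider every possible first cut. r[k] is the best of p[i]+r[k−i] over all sellable i≤k.
r[1] = 3
r[2] = max(3+3, 14+0) = 14
r[3] = max(3+14, 14+3, 18+0) = 18
r[4] = max(3+18, 14+14, 18+3, 16+0) = 28
r[5] = max(3+28, 14+18, 18+14, 16+3, 16+0) = 32
r[6] = max(3+32, 14+28, 18+18, 16+14, 16+3, 17+0) = 42
r[7] = max(3+42, 14+32, 18+28, …, 17+3, 30+0) = 46
r[8] = max(3+46, 14+42, 18+32, …, 30+3, 27+0) = 56
r[9] = max(3+56, 14+46, 18+42, …, 27+3, 53+0) = 60
r[10] = max(3+60, 14+56, 18+46, …, 53+3, 46+0) = 70
r[11] = max(3+70, 14+60, 18+56, …, 46+3, 38+0) = 74
Maximum revenue is $74.
Now minimize piece count subject to staying optimal: for each k, pieces[k] = 1 + min over i with p[i]+r[k−i]=r[k] of pieces[k−i].
pieces[8] = 4
pieces[9] = 4
pieces[10] = 5
pieces[11] = 5

5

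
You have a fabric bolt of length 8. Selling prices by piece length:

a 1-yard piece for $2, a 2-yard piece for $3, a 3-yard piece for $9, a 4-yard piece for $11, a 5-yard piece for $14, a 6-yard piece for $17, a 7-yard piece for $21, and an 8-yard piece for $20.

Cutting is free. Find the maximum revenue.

23

Build best[k] bottom-up: best[k] = max over allowed piece i of (p[i] + best[k−i]).
best[1] = 2
best[2] = max(2+2, 3+0) = 4
best[3] = max(2+4, 3+2, 9+0) = 9
best[4] = max(2+9, 3+4, 9+2, 11+0) = 11
best[5] = max(2+11, 3+9, 9+4, 11+2, 14+0) = 14
best[6] = max(2+14, 3+11, 9+9, 11+4, 14+2, 17+0) = 18
best[7] = max(2+18, 3+14, 9+11, …, 17+2, 21+0) = 21
best[8] = max(2+21, 3+18, 9+14, …, 21+2, 20+0) = 23
One optimal cutting: 7 + 1 → $21 + $2 = $23.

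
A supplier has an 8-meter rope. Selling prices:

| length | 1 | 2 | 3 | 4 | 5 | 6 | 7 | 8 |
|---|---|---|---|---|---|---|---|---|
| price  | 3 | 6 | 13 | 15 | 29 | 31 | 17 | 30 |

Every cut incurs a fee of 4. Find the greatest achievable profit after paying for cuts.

38

Build v[k] bottom-up: v[k] = max over allowed piece i of (p[i] + v[k−i]) − 4 per cut.
v[1] = 3
v[2] = max(3+3-4, 6+0) = 6
v[3] = max(3+6-4, 6+3-4, 13+0) = 13
v[4] = max(3+13-4, 6+6-4, 13+3-4, 15+0) = 15
v[5] = max(3+15-4, 6+13-4, 13+6-4, 15+3-4, 29+0) = 29
v[6] = max(3+29-4, 6+15-4, 13+13-4, 15+6-4, 29+3-4, 31+0) = 31
v[7] = max(3+31-4, 6+29-4, 13+15-4, …, 31+3-4, 17+0) = 31
v[8] = max(3+31-4, 6+31-4, 13+29-4, …, 17+3-4, 30+0) = 38
One optimal plan: pieces 5 + 3 (1 cut) → 42 − 4 = 38.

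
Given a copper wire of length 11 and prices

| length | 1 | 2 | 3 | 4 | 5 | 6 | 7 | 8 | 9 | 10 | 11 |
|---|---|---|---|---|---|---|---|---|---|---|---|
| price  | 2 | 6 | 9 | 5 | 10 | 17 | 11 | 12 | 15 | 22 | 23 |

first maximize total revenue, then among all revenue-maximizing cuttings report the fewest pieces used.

Build r[k] bottom-up: r[k] = max over allowed piece i of (p[i] + r[k−i]).
r[1] = 2
r[2] = max(2+2, 6+0) = 6
r[3] = max(2+6, 6+2, 9+0) = 9
r[4] = max(2+9, 6+6, 9+2, 5+0) = 12
r[5] = max(2+12, 6+9, 9+6, 5+2, 10+0) = 15
r[6] = max(2+15, 6+12, 9+9, 5+6, 10+2, 17+0) = 18
r[7] = max(2+18, 6+15, 9+12, …, 17+2, 11+0) = 21
r[8] = max(2+21, 6+18, 9+15, …, 11+2, 12+0) = 24
r[9] = max(2+24, 6+21, 9+18, …, 12+2, 15+0) = 27
r[10] = max(2+27, 6+24, 9+21, …, 15+2, 22+0) = 30
r[11] = max(2+30, 6+27, 9+24, …, 22+2, 23+0) = 33
Maximum revenue is €33.
Now minimize piece count subject to staying optimal: for each k, pieces[k] = 1 + min over i with p[i]+r[k−i]=r[k] of pieces[k−i].
pieces[8] = 3
pieces[9] = 3
pieces[10] = 4
pieces[11] = 4

4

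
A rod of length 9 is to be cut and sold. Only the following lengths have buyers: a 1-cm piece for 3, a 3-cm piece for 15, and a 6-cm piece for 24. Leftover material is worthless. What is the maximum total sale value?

45

Build best[k] bottom-up: best[k] = max over allowed piece i of (p[i] + best[k−i]).
best[1] = 3
best[2] = 6  (first piece 1, then best[1]=3)
best[3] = 15
best[4] = 18  (first piece 1, then best[3]=15)
best[5] = 21  (first piece 1, then best[4]=18)
best[6] = 30  (first piece 3, then best[3]=15)
best[7] = 33  (first piece 1, then best[6]=30)
best[8] = 36  (first piece 1, then best[7]=33)
best[9] = 45  (first piece 3, then best[6]=30)
One optimal cutting: 3 + 3 + 3 → 45.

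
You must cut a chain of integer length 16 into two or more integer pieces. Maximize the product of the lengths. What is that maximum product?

Let g[k] be the best product for length k (with at least one cut). For each first piece i, the rest contributes max(k−i, g[k−i]).
g[2] = 1×max(1,0) = 1×1 = 1
g[3] = 1×max(2,1) = 1×2 = 2
g[4] = 2×max(2,1) = 2×2 = 4
g[5] = 2×max(3,2) = 2×3 = 6
g[6] = 3×max(3,2) = 3×3 = 9
g[7] = 2×max(5,6) = 2×6 = 12
g[8] = 2×max(6,9) = 2×9 = 18
g[9] = 3×max(6,9) = 3×9 = 27
g[10] = 2×max(8,18) = 2×18 = 36
g[11] = 2×max(9,27) = 2×27 = 54
g[12] = 3×max(9,27) = 3×27 = 81
g[13] = 2×max(11,54) = 2×54 = 108
g[14] = 2×max(12,81) = 2×81 = 162
g[15] = 3×max(12,81) = 3×81 = 243
g[16] = 2×max(14,162) = 2×162 = 324
One optimal split: 3 + 3 + 3 + 3 + 2 + 2; product 3×3×3×3×2×2 = 324.

324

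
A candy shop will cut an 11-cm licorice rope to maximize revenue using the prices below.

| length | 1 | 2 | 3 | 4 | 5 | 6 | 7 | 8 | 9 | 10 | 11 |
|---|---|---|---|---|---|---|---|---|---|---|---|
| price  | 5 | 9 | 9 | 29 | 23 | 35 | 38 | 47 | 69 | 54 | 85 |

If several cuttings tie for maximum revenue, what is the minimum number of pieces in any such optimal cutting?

1

Consider every possible first cut. r[k] is the best of p[i]+r[k−i] over all sellable i≤k.
r[1] = 5
r[2] = max(5+5, 9+0) = 10
r[3] = max(5+10, 9+5, 9+0) = 15
r[4] = max(5+15, 9+10, 9+5, 29+0) = 29
r[5] = max(5+29, 9+15, 9+10, 29+5, 23+0) = 34
r[6] = max(5+34, 9+29, 9+15, 29+10, 23+5, 35+0) = 39
r[7] = max(5+39, 9+34, 9+29, …, 35+5, 38+0) = 44
r[8] = max(5+44, 9+39, 9+34, …, 38+5, 47+0) = 58
r[9] = max(5+58, 9+44, 9+39, …, 47+5, 69+0) = 69
r[10] = max(5+69, 9+58, 9+44, …, 69+5, 54+0) = 74
r[11] = max(5+74, 9+69, 9+58, …, 54+5, 85+0) = 85
Maximum revenue is ¢85.
Now minimize piece count subject to staying optimal: for each k, pieces[k] = 1 + min over i with p[i]+r[k−i]=r[k] of pieces[k−i].
pieces[8] = 2
pieces[9] = 1
pieces[10] = 2
pieces[11] = 1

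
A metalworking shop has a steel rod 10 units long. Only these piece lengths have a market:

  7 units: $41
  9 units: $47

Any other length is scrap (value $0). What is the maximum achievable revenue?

Build f[k] bottom-up: f[k] = max over allowed piece i of (p[i] + f[k−i]).
f[1] = 0
f[2] = 0
f[3] = 0
f[4] = 0
f[5] = 0
f[6] = 0
f[7] = 41
f[8] = 41
f[9] = max(41+0, 47+0) = 47
f[10] = max(41+0, 47+0) = 47
One optimal cutting: pieces 9 with 1 unit of scrap → $47.

47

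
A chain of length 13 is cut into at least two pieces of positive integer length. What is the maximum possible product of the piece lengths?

108

Let P[k] be the best product for length k (with at least one cut). For each first piece i, the rest contributes max(k−i, P[k−i]).
P[2] = 1·max(1,0) = 1·1 = 1
P[3] = max(1·2, 2·1) = 2
P[4] = max(1·3, 2·2, 3·1) = 4
P[5] = max(1·4, 2·3, 3·2, 4·1) = 6
P[6] = max(1·6, 2·4, 3·3, 4·2, 5·1) = 9
P[7] = max(1·9, 2·6, 3·4, 4·3, 5·2, 6·1) = 12
P[8] = max(1·12, 2·9, 3·6, …, 6·2, 7·1) = 18
P[9] = max(1·18, 2·12, 3·9, …, 7·2, 8·1) = 27
P[10] = max(1·27, 2·18, 3·12, …, 8·2, 9·1) = 36
P[11] = max(1·36, 2·27, 3·18, …, 9·2, 10·1) = 54
P[12] = max(1·54, 2·36, 3·27, …, 10·2, 11·1) = 81
P[13] = max(1·81, 2·54, 3·36, …, 11·2, 12·1) = 108
One optimal split: 3 + 3 + 3 + 2 + 2; product 3·3·3·2·2 = 108.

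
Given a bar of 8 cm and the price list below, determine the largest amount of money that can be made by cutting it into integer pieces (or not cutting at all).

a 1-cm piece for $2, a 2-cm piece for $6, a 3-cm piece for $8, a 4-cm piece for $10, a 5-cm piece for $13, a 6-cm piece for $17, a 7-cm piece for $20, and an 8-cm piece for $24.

Consider every possible first cut. best[k] is the best of p[i]+best[k−i] over all sellable i≤k.
best[1] = 2
best[2] = 6
best[3] = 8  (first piece 1, then best[2]=6)
best[4] = 12  (first piece 2, then best[2]=6)
best[5] = 14  (first piece 1, then best[4]=12)
best[6] = 18  (first piece 2, then best[4]=12)
best[7] = 20  (first piece 1, then best[6]=18)
best[8] = 24  (first piece 2, then best[6]=18)
One optimal cutting: 2 + 2 + 2 + 2 → $6 + $6 + $6 + $6 = $24.

24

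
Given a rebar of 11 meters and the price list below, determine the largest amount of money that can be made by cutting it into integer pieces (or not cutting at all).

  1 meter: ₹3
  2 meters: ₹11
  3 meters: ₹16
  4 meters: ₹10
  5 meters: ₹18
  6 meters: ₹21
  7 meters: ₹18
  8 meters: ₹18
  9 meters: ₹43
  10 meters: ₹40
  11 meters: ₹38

Let v[k] be the best obtainable value from length k. For each k, try every first piece i and keep the best of price[i] + v[k−i].
v[1] = 3
v[2] = max(3+3, 11+0) = 11
v[3] = max(3+11, 11+3, 16+0) = 16
v[4] = max(3+16, 11+11, 16+3, 10+0) = 22
v[5] = max(3+22, 11+16, 16+11, 10+3, 18+0) = 27
v[6] = max(3+27, 11+22, 16+16, 10+11, 18+3, 21+0) = 33
v[7] = max(3+33, 11+27, 16+22, …, 21+3, 18+0) = 38
v[8] = max(3+38, 11+33, 16+27, …, 18+3, 18+0) = 44
v[9] = max(3+44, 11+38, 16+33, …, 18+3, 43+0) = 49
v[10] = max(3+49, 11+44, 16+38, …, 43+3, 40+0) = 55
v[11] = max(3+55, 11+49, 16+44, …, 40+3, 38+0) = 60
One optimal cutting: 3 + 2 + 2 + 2 + 2 → ₹16 + ₹11 + ₹11 + ₹11 + ₹11 = ₹60.

60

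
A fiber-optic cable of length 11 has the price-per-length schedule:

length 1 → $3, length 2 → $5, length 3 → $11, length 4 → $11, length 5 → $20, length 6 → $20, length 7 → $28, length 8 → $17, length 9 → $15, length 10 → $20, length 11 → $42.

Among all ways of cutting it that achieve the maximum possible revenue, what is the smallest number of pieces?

3

Let r[k] be the best obtainable value from length k. For each k, try every first piece i and keep the best of price[i] + r[k−i].
r[1] = 3
r[2] = max(3+3, 5+0) = 6
r[3] = max(3+6, 5+3, 11+0) = 11
r[4] = max(3+11, 5+6, 11+3, 11+0) = 14
r[5] = max(3+14, 5+11, 11+6, 11+3, 20+0) = 20
r[6] = max(3+20, 5+14, 11+11, 11+6, 20+3, 20+0) = 23
r[7] = max(3+23, 5+20, 11+14, …, 20+3, 28+0) = 28
r[8] = max(3+28, 5+23, 11+20, …, 28+3, 17+0) = 31
r[9] = max(3+31, 5+28, 11+23, …, 17+3, 15+0) = 34
r[10] = max(3+34, 5+31, 11+28, …, 15+3, 20+0) = 40
r[11] = max(3+40, 5+34, 11+31, …, 20+3, 42+0) = 43
Maximum revenue is $43.
Now minimize piece count subject to staying optimal: for each k, pieces[k] = 1 + min over i with p[i]+r[k−i]=r[k] of pieces[k−i].
pieces[8] = 2
pieces[9] = 3
pieces[10] = 2
pieces[11] = 3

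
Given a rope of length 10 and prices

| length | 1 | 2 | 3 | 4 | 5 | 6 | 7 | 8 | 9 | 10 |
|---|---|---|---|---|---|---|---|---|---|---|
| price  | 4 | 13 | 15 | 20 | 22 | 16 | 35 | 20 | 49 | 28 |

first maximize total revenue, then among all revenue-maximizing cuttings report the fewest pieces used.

Consider every possible first cut. r[k] is the best of p[i]+r[k−i] over all sellable i≤k.
r[1] = 4
r[2] = max(4+4, 13+0) = 13
r[3] = max(4+13, 13+4, 15+0) = 17
r[4] = max(4+17, 13+13, 15+4, 20+0) = 26
r[5] = max(4+26, 13+17, 15+13, 20+4, 22+0) = 30
r[6] = max(4+30, 13+26, 15+17, 20+13, 22+4, 16+0) = 39
r[7] = max(4+39, 13+30, 15+26, …, 16+4, 35+0) = 43
r[8] = max(4+43, 13+39, 15+30, …, 35+4, 20+0) = 52
r[9] = max(4+52, 13+43, 15+39, …, 20+4, 49+0) = 56
r[10] = max(4+56, 13+52, 15+43, …, 49+4, 28+0) = 65
Maximum revenue is €65.
Now minimize piece count subject to staying optimal: for each k, pieces[k] = 1 + min over i with p[i]+r[k−i]=r[k] of pieces[k−i].
pieces[7] = 4
pieces[8] = 4
pieces[9] = 5
pieces[10] = 5

5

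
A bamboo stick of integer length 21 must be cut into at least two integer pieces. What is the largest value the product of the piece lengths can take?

Define m[k] = max over 1≤i<k of i · max(k−i, m[k−i]); the inner max lets the remainder stay uncut if that's better.
m[2] = 1*max(1,0) = 1*1 = 1
m[3] = max(1*2, 2*1) = 2
m[4] = max(1*3, 2*2, 3*1) = 4
m[5] = max(1*4, 2*3, 3*2, 4*1) = 6
m[6] = max(1*6, 2*4, 3*3, 4*2, 5*1) = 9
m[7] = max(1*9, 2*6, 3*4, 4*3, 5*2, 6*1) = 12
m[8] = max(1*12, 2*9, 3*6, …, 6*2, 7*1) = 18
m[9] = max(1*18, 2*12, 3*9, …, 7*2, 8*1) = 27
m[10] = max(1*27, 2*18, 3*12, …, 8*2, 9*1) = 36
m[11] = max(1*36, 2*27, 3*18, …, 9*2, 10*1) = 54
m[12] = max(1*54, 2*36, 3*27, …, 10*2, 11*1) = 81
m[13] = max(1*81, 2*54, 3*36, …, 11*2, 12*1) = 108
m[14] = max(1*108, 2*81, 3*54, …, 12*2, 13*1) = 162
m[15] = max(1*162, 2*108, 3*81, …, 13*2, 14*1) = 243
m[16] = max(1*243, 2*162, 3*108, …, 14*2, 15*1) = 324
m[17] = max(1*324, 2*243, 3*162, …, 15*2, 16*1) = 486
m[18] = max(1*486, 2*324, 3*243, …, 16*2, 17*1) = 729
m[19] = max(1*729, 2*486, 3*324, …, 17*2, 18*1) = 972
m[20] = max(1*972, 2*729, 3*486, …, 18*2, 19*1) = 1458
m[21] = max(1*1458, 2*972, 3*729, …, 19*2, 20*1) = 2187
One optimal split: 3 + 3 + 3 + 3 + 3 + 3 + 3; product 3*3*3*3*3*3*3 = 2187.

2187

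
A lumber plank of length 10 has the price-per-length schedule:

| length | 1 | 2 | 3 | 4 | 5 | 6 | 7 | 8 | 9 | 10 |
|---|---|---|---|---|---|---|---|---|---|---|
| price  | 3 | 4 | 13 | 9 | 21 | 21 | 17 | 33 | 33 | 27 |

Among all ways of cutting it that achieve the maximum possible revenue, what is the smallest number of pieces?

Consider every possible first cut. r[k] is the best of p[i]+r[k−i] over all sellable i≤k.
r[1] = 3
r[2] = max(3+3, 4+0) = 6
r[3] = max(3+6, 4+3, 13+0) = 13
r[4] = max(3+13, 4+6, 13+3, 9+0) = 16
r[5] = max(3+16, 4+13, 13+6, 9+3, 21+0) = 21
r[6] = max(3+21, 4+16, 13+13, 9+6, 21+3, 21+0) = 26
r[7] = max(3+26, 4+21, 13+16, …, 21+3, 17+0) = 29
r[8] = max(3+29, 4+26, 13+21, …, 17+3, 33+0) = 34
r[9] = max(3+34, 4+29, 13+26, …, 33+3, 33+0) = 39
r[10] = max(3+39, 4+34, 13+29, …, 33+3, 27+0) = 42
Maximum revenue is $42.
Now minimize piece count subject to staying optimal: for each k, pieces[k] = 1 + min over i with p[i]+r[k−i]=r[k] of pieces[k−i].
pieces[7] = 3
pieces[8] = 2
pieces[9] = 3
pieces[10] = 2

2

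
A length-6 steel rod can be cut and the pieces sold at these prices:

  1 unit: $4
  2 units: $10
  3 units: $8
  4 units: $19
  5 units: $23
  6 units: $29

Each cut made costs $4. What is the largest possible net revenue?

Build net[k] bottom-up: net[k] = max over allowed piece i of (p[i] + net[k−i]) − 4 per cut.
net[1] = 4
net[2] = max(4+4-4, 10+0) = 10
net[3] = max(4+10-4, 10+4-4, 8+0) = 10
net[4] = max(4+10-4, 10+10-4, 8+4-4, 19+0) = 19
net[5] = max(4+19-4, 10+10-4, 8+10-4, 19+4-4, 23+0) = 23
net[6] = max(4+23-4, 10+19-4, 8+10-4, 19+10-4, 23+4-4, 29+0) = 29
Best is to make no cuts and sell whole for $29.

29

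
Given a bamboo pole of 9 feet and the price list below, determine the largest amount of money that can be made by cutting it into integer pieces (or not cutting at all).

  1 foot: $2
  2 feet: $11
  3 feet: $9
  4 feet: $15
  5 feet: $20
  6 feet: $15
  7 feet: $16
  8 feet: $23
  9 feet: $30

46

Let R[k] be the best obtainable value from length k. For each k, try every first piece i and keep the best of price[i] + R[k−i].
R[1] = 2
R[2] = max(2+2, 11+0) = 11
R[3] = max(2+11, 11+2, 9+0) = 13
R[4] = max(2+13, 11+11, 9+2, 15+0) = 22
R[5] = max(2+22, 11+13, 9+11, 15+2, 20+0) = 24
R[6] = max(2+24, 11+22, 9+13, 15+11, 20+2, 15+0) = 33
R[7] = max(2+33, 11+24, 9+22, …, 15+2, 16+0) = 35
R[8] = max(2+35, 11+33, 9+24, …, 16+2, 23+0) = 44
R[9] = max(2+44, 11+35, 9+33, …, 23+2, 30+0) = 46
One optimal cutting: 2 + 2 + 2 + 2 + 1 → $11 + $11 + $11 + $11 + $2 = $46.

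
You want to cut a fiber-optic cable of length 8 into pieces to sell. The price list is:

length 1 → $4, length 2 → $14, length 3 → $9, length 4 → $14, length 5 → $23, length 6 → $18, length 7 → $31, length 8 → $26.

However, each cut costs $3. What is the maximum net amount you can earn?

47

Build r[k] bottom-up: r[k] = max over allowed piece i of (p[i] + r[k−i]) − 3 per cut.
r[1] = 4
r[2] = 14
r[3] = 15  (first piece 1, then r[2]=14)
r[4] = 25  (first piece 2, then r[2]=14)
r[5] = 26  (first piece 1, then r[4]=25)
r[6] = 36  (first piece 2, then r[4]=25)
r[7] = 37  (first piece 1, then r[6]=36)
r[8] = 47  (first piece 2, then r[6]=36)
One optimal plan: pieces 2 + 2 + 2 + 2 (3 cuts) → $56 − $9 = $47.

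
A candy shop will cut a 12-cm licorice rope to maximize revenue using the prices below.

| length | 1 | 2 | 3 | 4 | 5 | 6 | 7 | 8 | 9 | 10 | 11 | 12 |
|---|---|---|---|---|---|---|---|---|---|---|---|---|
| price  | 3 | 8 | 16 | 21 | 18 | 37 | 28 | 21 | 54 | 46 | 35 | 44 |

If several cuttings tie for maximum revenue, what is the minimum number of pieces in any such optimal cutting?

2

Let r[k] be the best obtainable value from length k. For each k, try every first piece i and keep the best of price[i] + r[k−i].
r[1] = 3
r[2] = 8
r[3] = 16
r[4] = 21
r[5] = 24  (first piece 1, then r[4]=21)
r[6] = 37
r[7] = 40  (first piece 1, then r[6]=37)
r[8] = 45  (first piece 2, then r[6]=37)
r[9] = 54
r[10] = 58  (first piece 4, then r[6]=37)
r[11] = 62  (first piece 2, then r[9]=54)
r[12] = 74  (first piece 6, then r[6]=37)
Maximum revenue is ¢74.
Now minimize piece count subject to staying optimal: for each k, pieces[k] = 1 + min over i with p[i]+r[k−i]=r[k] of pieces[k−i].
pieces[9] = 1
pieces[10] = 2
pieces[11] = 2
pieces[12] = 2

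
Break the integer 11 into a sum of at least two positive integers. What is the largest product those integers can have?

Let f[k] be the best product for length k (with at least one cut). For each first piece i, the rest contributes max(k−i, f[k−i]).
f[2] = 1·max(1,0) = 1·1 = 1
f[3] = 1·max(2,1) = 1·2 = 2
f[4] = 2·max(2,1) = 2·2 = 4
f[5] = 2·max(3,2) = 2·3 = 6
f[6] = 3·max(3,2) = 3·3 = 9
f[7] = 2·max(5,6) = 2·6 = 12
f[8] = 2·max(6,9) = 2·9 = 18
f[9] = 3·max(6,9) = 3·9 = 27
f[10] = 2·max(8,18) = 2·18 = 36
f[11] = 2·max(9,27) = 2·27 = 54
One optimal split: 3 + 3 + 3 + 2; product 3·3·3·2 = 54.

54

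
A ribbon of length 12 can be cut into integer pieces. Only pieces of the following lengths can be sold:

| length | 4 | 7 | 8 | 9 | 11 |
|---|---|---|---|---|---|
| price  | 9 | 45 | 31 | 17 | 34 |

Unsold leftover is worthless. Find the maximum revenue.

54

Build r[k] bottom-up: r[k] = max over allowed piece i of (p[i] + r[k−i]).
r[1] = 0
r[2] = 0
r[3] = 0
r[4] = 9
r[5] = 9
r[6] = 9
r[7] = max(9+0, 45+0) = 45
r[8] = max(9+9, 45+0, 31+0) = 45
r[9] = max(9+9, 45+0, 31+0, 17+0) = 45
r[10] = max(9+9, 45+0, 31+0, 17+0) = 45
r[11] = max(9+45, 45+9, 31+0, 17+0, 34+0) = 54
r[12] = max(9+45, 45+9, 31+9, 17+0, 34+0) = 54
One optimal cutting: pieces 7 + 4 with 1 inch of scrap → ¢54.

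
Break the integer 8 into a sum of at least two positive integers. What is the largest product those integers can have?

18

Define prod[k] = max over 1≤i<k of i · max(k−i, prod[k−i]); the inner max lets the remainder stay uncut if that's better.
prod[2] = 1·max(1,0) = 1·1 = 1
prod[3] = 1·max(2,1) = 1·2 = 2
prod[4] = 2·max(2,1) = 2·2 = 4
prod[5] = 2·max(3,2) = 2·3 = 6
prod[6] = 3·max(3,2) = 3·3 = 9
prod[7] = 2·max(5,6) = 2·6 = 12
prod[8] = 2·max(6,9) = 2·9 = 18
One optimal split: 3 + 3 + 2; product 3·3·2 = 18.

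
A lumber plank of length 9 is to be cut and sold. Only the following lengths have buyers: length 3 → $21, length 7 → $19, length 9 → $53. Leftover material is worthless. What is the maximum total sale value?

63

Consider every possible first cut. best[k] is the best of p[i]+best[k−i] over all sellable i≤k.
best[1] = 0
best[2] = 0
best[3] = 21
best[4] = 21
best[5] = 21
best[6] = 42  (first piece 3, then best[3]=21)
best[7] = 42
best[8] = 42
best[9] = 63  (first piece 3, then best[6]=42)
One optimal cutting: 3 + 3 + 3 → $63.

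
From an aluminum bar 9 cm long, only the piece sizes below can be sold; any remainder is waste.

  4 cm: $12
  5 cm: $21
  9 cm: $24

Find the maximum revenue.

Let r[k] be the best obtainable value from length k. For each k, try every first piece i and keep the best of price[i] + r[k−i].
r[1] = 0
r[2] = 0
r[3] = 0
r[4] = 12
r[5] = 21
r[6] = 21
r[7] = 21
r[8] = 24  (first piece 4, then r[4]=12)
r[9] = 33  (first piece 4, then r[5]=21)
One optimal cutting: 5 + 4 → $33.

33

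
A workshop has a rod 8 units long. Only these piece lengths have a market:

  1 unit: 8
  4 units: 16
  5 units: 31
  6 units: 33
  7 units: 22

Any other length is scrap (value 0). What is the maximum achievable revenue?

64

Consider every possible first cut. f[k] is the best of p[i]+f[k−i] over all sellable i≤k.
f[1] = 8
f[2] = 16  (first piece 1, then f[1]=8)
f[3] = 24  (first piece 1, then f[2]=16)
f[4] = 32  (first piece 1, then f[3]=24)
f[5] = 40  (first piece 1, then f[4]=32)
f[6] = 48  (first piece 1, then f[5]=40)
f[7] = 56  (first piece 1, then f[6]=48)
f[8] = 64  (first piece 1, then f[7]=56)
One optimal cutting: 1 + 1 + 1 + 1 + 1 + 1 + 1 + 1 → 64.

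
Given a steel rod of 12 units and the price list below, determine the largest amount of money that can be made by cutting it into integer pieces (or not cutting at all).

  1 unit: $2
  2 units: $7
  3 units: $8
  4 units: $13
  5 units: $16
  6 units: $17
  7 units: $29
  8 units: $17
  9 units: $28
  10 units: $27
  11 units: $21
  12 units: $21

Consider every possible first cut. R[k] is the best of p[i]+R[k−i] over all sellable i≤k.
R[1] = 2
R[2] = max(2+2, 7+0) = 7
R[3] = max(2+7, 7+2, 8+0) = 9
R[4] = max(2+9, 7+7, 8+2, 13+0) = 14
R[5] = max(2+14, 7+9, 8+7, 13+2, 16+0) = 16
R[6] = max(2+16, 7+14, 8+9, 13+7, 16+2, 17+0) = 21
R[7] = max(2+21, 7+16, 8+14, …, 17+2, 29+0) = 29
R[8] = max(2+29, 7+21, 8+16, …, 29+2, 17+0) = 31
R[9] = max(2+31, 7+29, 8+21, …, 17+2, 28+0) = 36
R[10] = max(2+36, 7+31, 8+29, …, 28+2, 27+0) = 38
R[11] = max(2+38, 7+36, 8+31, …, 27+2, 21+0) = 43
R[12] = max(2+43, 7+38, 8+36, …, 21+2, 21+0) = 45
One optimal cutting: 7 + 2 + 2 + 1 → $29 + $7 + $7 + $2 = $45.

45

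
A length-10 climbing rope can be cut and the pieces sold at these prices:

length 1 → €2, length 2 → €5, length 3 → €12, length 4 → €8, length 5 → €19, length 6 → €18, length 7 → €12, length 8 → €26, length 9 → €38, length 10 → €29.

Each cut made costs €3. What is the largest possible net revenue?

37

Consider every possible first cut. net[k] is the best of p[i]+net[k−i] over all sellable i≤k, charging 3 whenever i<k.
net[1] = 2
net[2] = max(2+2-3, 5+0) = 5
net[3] = max(2+5-3, 5+2-3, 12+0) = 12
net[4] = max(2+12-3, 5+5-3, 12+2-3, 8+0) = 11
net[5] = max(2+11-3, 5+12-3, 12+5-3, 8+2-3, 19+0) = 19
net[6] = max(2+19-3, 5+11-3, 12+12-3, 8+5-3, 19+2-3, 18+0) = 21
net[7] = max(2+21-3, 5+19-3, 12+11-3, …, 18+2-3, 12+0) = 21
net[8] = max(2+21-3, 5+21-3, 12+19-3, …, 12+2-3, 26+0) = 28
net[9] = max(2+28-3, 5+21-3, 12+21-3, …, 26+2-3, 38+0) = 38
net[10] = max(2+38-3, 5+28-3, 12+21-3, …, 38+2-3, 29+0) = 37
One optimal plan: pieces 9 + 1 (1 cut) → €40 − €3 = €37.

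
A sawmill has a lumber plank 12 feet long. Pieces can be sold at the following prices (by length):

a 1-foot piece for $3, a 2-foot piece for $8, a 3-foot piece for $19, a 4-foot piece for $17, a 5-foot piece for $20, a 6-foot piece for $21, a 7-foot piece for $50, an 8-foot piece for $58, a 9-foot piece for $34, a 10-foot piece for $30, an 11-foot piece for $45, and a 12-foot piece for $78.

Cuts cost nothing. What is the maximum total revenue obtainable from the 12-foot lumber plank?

80

Consider every possible first cut. best[k] is the best of p[i]+best[k−i] over all sellable i≤k.
best[1] = 3
best[2] = max(3+3, 8+0) = 8
best[3] = max(3+8, 8+3, 19+0) = 19
best[4] = max(3+19, 8+8, 19+3, 17+0) = 22
best[5] = max(3+22, 8+19, 19+8, 17+3, 20+0) = 27
best[6] = max(3+27, 8+22, 19+19, 17+8, 20+3, 21+0) = 38
best[7] = max(3+38, 8+27, 19+22, …, 21+3, 50+0) = 50
best[8] = max(3+50, 8+38, 19+27, …, 50+3, 58+0) = 58
best[9] = max(3+58, 8+50, 19+38, …, 58+3, 34+0) = 61
best[10] = max(3+61, 8+58, 19+50, …, 34+3, 30+0) = 69
best[11] = max(3+69, 8+61, 19+58, …, 30+3, 45+0) = 77
best[12] = max(3+77, 8+69, 19+61, …, 45+3, 78+0) = 80
One optimal cutting: 8 + 3 + 1 → $58 + $19 + $3 = $80.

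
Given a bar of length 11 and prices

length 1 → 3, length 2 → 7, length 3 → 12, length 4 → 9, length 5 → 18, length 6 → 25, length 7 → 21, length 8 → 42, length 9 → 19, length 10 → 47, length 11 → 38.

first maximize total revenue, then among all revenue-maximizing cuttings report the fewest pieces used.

2

Let r[k] be the best obtainable value from length k. For each k, try every first piece i and keep the best of price[i] + r[k−i].
r[1] = 3
r[2] = max(3+3, 7+0) = 7
r[3] = max(3+7, 7+3, 12+0) = 12
r[4] = max(3+12, 7+7, 12+3, 9+0) = 15
r[5] = max(3+15, 7+12, 12+7, 9+3, 18+0) = 19
r[6] = max(3+19, 7+15, 12+12, 9+7, 18+3, 25+0) = 25
r[7] = max(3+25, 7+19, 12+15, …, 25+3, 21+0) = 28
r[8] = max(3+28, 7+25, 12+19, …, 21+3, 42+0) = 42
r[9] = max(3+42, 7+28, 12+25, …, 42+3, 19+0) = 45
r[10] = max(3+45, 7+42, 12+28, …, 19+3, 47+0) = 49
r[11] = max(3+49, 7+45, 12+42, …, 47+3, 38+0) = 54
Maximum revenue is 54.
Now minimize piece count subject to staying optimal: for each k, pieces[k] = 1 + min over i with p[i]+r[k−i]=r[k] of pieces[k−i].
pieces[8] = 1
pieces[9] = 2
pieces[10] = 2
pieces[11] = 2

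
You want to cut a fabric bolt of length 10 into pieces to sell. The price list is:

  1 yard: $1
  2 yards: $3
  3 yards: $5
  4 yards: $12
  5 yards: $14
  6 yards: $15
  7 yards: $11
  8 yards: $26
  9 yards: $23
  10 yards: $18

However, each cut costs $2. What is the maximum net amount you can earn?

27

Build net[k] bottom-up: net[k] = max over allowed piece i of (p[i] + net[k−i]) − 2 per cut.
net[1] = 1
net[2] = 3
net[3] = 5
net[4] = 12
net[5] = 14
net[6] = 15
net[7] = 15  (first piece 2, then net[5]=14)
net[8] = 26
net[9] = 25  (first piece 1, then net[8]=26)
net[10] = 27  (first piece 2, then net[8]=26)
One optimal plan: pieces 8 + 2 (1 cut) → $29 − $2 = $27.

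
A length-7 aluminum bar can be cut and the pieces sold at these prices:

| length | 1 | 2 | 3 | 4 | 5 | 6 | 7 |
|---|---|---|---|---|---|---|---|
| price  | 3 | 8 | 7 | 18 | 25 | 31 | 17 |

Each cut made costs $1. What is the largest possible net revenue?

33

Let r[k] be the best obtainable value from length k. For each k, try every first piece i and keep the best of price[i] + r[k−i] minus the 1 cut fee when i<k.
r[1] = 3
r[2] = max(3+3-1, 8+0) = 8
r[3] = max(3+8-1, 8+3-1, 7+0) = 10
r[4] = max(3+10-1, 8+8-1, 7+3-1, 18+0) = 18
r[5] = max(3+18-1, 8+10-1, 7+8-1, 18+3-1, 25+0) = 25
r[6] = max(3+25-1, 8+18-1, 7+10-1, 18+8-1, 25+3-1, 31+0) = 31
r[7] = max(3+31-1, 8+25-1, 7+18-1, …, 31+3-1, 17+0) = 33
One optimal plan: pieces 6 + 1 (1 cut) → $34 − $1 = $33.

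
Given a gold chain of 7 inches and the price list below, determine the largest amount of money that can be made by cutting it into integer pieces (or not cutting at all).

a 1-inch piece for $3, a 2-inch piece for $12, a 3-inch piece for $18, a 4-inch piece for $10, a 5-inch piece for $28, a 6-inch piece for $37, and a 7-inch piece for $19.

Let v[k] be the best obtainable value from length k. For each k, try every first piece i and keep the best of price[i] + v[k−i].
v[1] = 3
v[2] = max(3+3, 12+0) = 12
v[3] = max(3+12, 12+3, 18+0) = 18
v[4] = max(3+18, 12+12, 18+3, 10+0) = 24
v[5] = max(3+24, 12+18, 18+12, 10+3, 28+0) = 30
v[6] = max(3+30, 12+24, 18+18, 10+12, 28+3, 37+0) = 37
v[7] = max(3+37, 12+30, 18+24, …, 37+3, 19+0) = 42
One optimal cutting: 3 + 2 + 2 → $18 + $12 + $12 = $42.

42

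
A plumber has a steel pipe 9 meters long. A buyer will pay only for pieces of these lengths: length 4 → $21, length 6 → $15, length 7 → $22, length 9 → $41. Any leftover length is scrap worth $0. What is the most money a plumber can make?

42

Let f[k] be the best obtainable value from length k. For each k, try every first piece i and keep the best of price[i] + f[k−i].
f[1] = 0
f[2] = 0
f[3] = 0
f[4] = 21
f[5] = 21
f[6] = max(21+0, 15+0) = 21
f[7] = max(21+0, 15+0, 22+0) = 22
f[8] = max(21+21, 15+0, 22+0) = 42
f[9] = max(21+21, 15+0, 22+0, 41+0) = 42
One optimal cutting: pieces 4 + 4 with 1 meter of scrap → $42.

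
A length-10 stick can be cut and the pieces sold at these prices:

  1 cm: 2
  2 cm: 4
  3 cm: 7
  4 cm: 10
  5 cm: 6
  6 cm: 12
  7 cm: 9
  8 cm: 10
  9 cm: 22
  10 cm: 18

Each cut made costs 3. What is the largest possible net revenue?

21

Build r[k] bottom-up: r[k] = max over allowed piece i of (p[i] + r[k−i]) − 3 per cut.
r[1] = 2
r[2] = max(2+2-3, 4+0) = 4
r[3] = max(2+4-3, 4+2-3, 7+0) = 7
r[4] = max(2+7-3, 4+4-3, 7+2-3, 10+0) = 10
r[5] = max(2+10-3, 4+7-3, 7+4-3, 10+2-3, 6+0) = 9
r[6] = max(2+9-3, 4+10-3, 7+7-3, 10+4-3, 6+2-3, 12+0) = 12
r[7] = max(2+12-3, 4+9-3, 7+10-3, …, 12+2-3, 9+0) = 14
r[8] = max(2+14-3, 4+12-3, 7+9-3, …, 9+2-3, 10+0) = 17
r[9] = max(2+17-3, 4+14-3, 7+12-3, …, 10+2-3, 22+0) = 22
r[10] = max(2+22-3, 4+17-3, 7+14-3, …, 22+2-3, 18+0) = 21
One optimal plan: pieces 9 + 1 (1 cut) → 24 − 3 = 21.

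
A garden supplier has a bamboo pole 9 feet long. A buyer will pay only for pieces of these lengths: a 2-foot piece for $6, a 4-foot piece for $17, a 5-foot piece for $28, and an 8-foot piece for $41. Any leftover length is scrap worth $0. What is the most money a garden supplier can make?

Consider every possible first cut. best[k] is the best of p[i]+best[k−i] over all sellable i≤k.
best[1] = 0
best[2] = 6
best[3] = 6
best[4] = 17
best[5] = 28
best[6] = 28
best[7] = 34  (first piece 2, then best[5]=28)
best[8] = 41
best[9] = 45  (first piece 4, then best[5]=28)
One optimal cutting: 5 + 4 → $45.

45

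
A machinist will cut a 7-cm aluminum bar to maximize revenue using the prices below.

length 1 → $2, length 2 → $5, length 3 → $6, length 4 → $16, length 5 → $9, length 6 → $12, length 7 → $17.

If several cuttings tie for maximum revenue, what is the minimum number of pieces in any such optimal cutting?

3

Let r[k] be the best obtainable value from length k. For each k, try every first piece i and keep the best of price[i] + r[k−i].
r[1] = 2
r[2] = 5
r[3] = 7  (first piece 1, then r[2]=5)
r[4] = 16
r[5] = 18  (first piece 1, then r[4]=16)
r[6] = 21  (first piece 2, then r[4]=16)
r[7] = 23  (first piece 1, then r[6]=21)
Maximum revenue is $23.
Now minimize piece count subject to staying optimal: for each k, pieces[k] = 1 + min over i with p[i]+r[k−i]=r[k] of pieces[k−i].
pieces[4] = 1
pieces[5] = 2
pieces[6] = 2
pieces[7] = 3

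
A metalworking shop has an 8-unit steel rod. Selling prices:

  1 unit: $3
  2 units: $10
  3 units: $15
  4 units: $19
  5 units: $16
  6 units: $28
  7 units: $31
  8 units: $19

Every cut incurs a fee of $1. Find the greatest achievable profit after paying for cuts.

Build r[k] bottom-up: r[k] = max over allowed piece i of (p[i] + r[k−i]) − 1 per cut.
r[1] = 3
r[2] = max(3+3-1, 10+0) = 10
r[3] = max(3+10-1, 10+3-1, 15+0) = 15
r[4] = max(3+15-1, 10+10-1, 15+3-1, 19+0) = 19
r[5] = max(3+19-1, 10+15-1, 15+10-1, 19+3-1, 16+0) = 24
r[6] = max(3+24-1, 10+19-1, 15+15-1, 19+10-1, 16+3-1, 28+0) = 29
r[7] = max(3+29-1, 10+24-1, 15+19-1, …, 28+3-1, 31+0) = 33
r[8] = max(3+33-1, 10+29-1, 15+24-1, …, 31+3-1, 19+0) = 38
One optimal plan: pieces 3 + 3 + 2 (2 cuts) → $40 − $2 = $38.

38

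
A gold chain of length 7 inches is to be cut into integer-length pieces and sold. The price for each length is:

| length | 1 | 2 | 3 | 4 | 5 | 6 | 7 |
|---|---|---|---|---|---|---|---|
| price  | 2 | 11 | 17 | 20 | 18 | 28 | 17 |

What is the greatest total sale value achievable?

39

Consider every possible first cut. r[k] is the best of p[i]+r[k−i] over all sellable i≤k.
r[1] = 2
r[2] = max(2+2, 11+0) = 11
r[3] = max(2+11, 11+2, 17+0) = 17
r[4] = max(2+17, 11+11, 17+2, 20+0) = 22
r[5] = max(2+22, 11+17, 17+11, 20+2, 18+0) = 28
r[6] = max(2+28, 11+22, 17+17, 20+11, 18+2, 28+0) = 34
r[7] = max(2+34, 11+28, 17+22, …, 28+2, 17+0) = 39
One optimal cutting: 3 + 2 + 2 → $17 + $11 + $11 = $39.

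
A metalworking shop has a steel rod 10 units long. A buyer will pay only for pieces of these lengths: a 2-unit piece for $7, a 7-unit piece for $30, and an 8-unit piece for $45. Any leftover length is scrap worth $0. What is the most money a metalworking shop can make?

52

Let r[k] be the best obtainable value from length k. For each k, try every first piece i and keep the best of price[i] + r[k−i].
r[1] = 0
r[2] = 7
r[3] = 7
r[4] = 14  (first piece 2, then r[2]=7)
r[5] = 14
r[6] = 21  (first piece 2, then r[4]=14)
r[7] = 30
r[8] = 45
r[9] = 45
r[10] = 52  (first piece 2, then r[8]=45)
One optimal cutting: 8 + 2 → $52.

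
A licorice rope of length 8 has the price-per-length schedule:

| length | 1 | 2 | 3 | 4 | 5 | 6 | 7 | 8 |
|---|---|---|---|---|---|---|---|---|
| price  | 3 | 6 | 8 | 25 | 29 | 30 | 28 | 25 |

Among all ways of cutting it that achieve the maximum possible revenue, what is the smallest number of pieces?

2

Build r[k] bottom-up: r[k] = max over allowed piece i of (p[i] + r[k−i]).
r[1] = 3
r[2] = max(3+3, 6+0) = 6
r[3] = max(3+6, 6+3, 8+0) = 9
r[4] = max(3+9, 6+6, 8+3, 25+0) = 25
r[5] = max(3+25, 6+9, 8+6, 25+3, 29+0) = 29
r[6] = max(3+29, 6+25, 8+9, 25+6, 29+3, 30+0) = 32
r[7] = max(3+32, 6+29, 8+25, …, 30+3, 28+0) = 35
r[8] = max(3+35, 6+32, 8+29, …, 28+3, 25+0) = 50
Maximum revenue is ¢50.
Now minimize piece count subject to staying optimal: for each k, pieces[k] = 1 + min over i with p[i]+r[k−i]=r[k] of pieces[k−i].
pieces[5] = 1
pieces[6] = 2
pieces[7] = 2
pieces[8] = 2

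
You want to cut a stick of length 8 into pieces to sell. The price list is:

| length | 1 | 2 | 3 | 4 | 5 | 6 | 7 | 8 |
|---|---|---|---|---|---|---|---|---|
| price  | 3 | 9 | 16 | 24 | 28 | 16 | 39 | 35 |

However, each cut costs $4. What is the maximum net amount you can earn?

Build v[k] bottom-up: v[k] = max over allowed piece i of (p[i] + v[k−i]) − 4 per cut.
v[1] = 3
v[2] = max(3+3-4, 9+0) = 9
v[3] = max(3+9-4, 9+3-4, 16+0) = 16
v[4] = max(3+16-4, 9+9-4, 16+3-4, 24+0) = 24
v[5] = max(3+24-4, 9+16-4, 16+9-4, 24+3-4, 28+0) = 28
v[6] = max(3+28-4, 9+24-4, 16+16-4, 24+9-4, 28+3-4, 16+0) = 29
v[7] = max(3+29-4, 9+28-4, 16+24-4, …, 16+3-4, 39+0) = 39
v[8] = max(3+39-4, 9+29-4, 16+28-4, …, 39+3-4, 35+0) = 44
One optimal plan: pieces 4 + 4 (1 cut) → $48 − $4 = $44.

44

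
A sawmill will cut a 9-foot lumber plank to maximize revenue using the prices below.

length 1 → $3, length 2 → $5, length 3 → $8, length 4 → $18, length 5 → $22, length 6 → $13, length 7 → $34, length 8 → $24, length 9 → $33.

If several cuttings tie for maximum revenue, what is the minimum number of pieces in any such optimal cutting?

2

Build r[k] bottom-up: r[k] = max over allowed piece i of (p[i] + r[k−i]).
r[1] = 3
r[2] = max(3+3, 5+0) = 6
r[3] = max(3+6, 5+3, 8+0) = 9
r[4] = max(3+9, 5+6, 8+3, 18+0) = 18
r[5] = max(3+18, 5+9, 8+6, 18+3, 22+0) = 22
r[6] = max(3+22, 5+18, 8+9, 18+6, 22+3, 13+0) = 25
r[7] = max(3+25, 5+22, 8+18, …, 13+3, 34+0) = 34
r[8] = max(3+34, 5+25, 8+22, …, 34+3, 24+0) = 37
r[9] = max(3+37, 5+34, 8+25, …, 24+3, 33+0) = 40
Maximum revenue is $40.
Now minimize piece count subject to staying optimal: for each k, pieces[k] = 1 + min over i with p[i]+r[k−i]=r[k] of pieces[k−i].
pieces[6] = 2
pieces[7] = 1
pieces[8] = 2
pieces[9] = 2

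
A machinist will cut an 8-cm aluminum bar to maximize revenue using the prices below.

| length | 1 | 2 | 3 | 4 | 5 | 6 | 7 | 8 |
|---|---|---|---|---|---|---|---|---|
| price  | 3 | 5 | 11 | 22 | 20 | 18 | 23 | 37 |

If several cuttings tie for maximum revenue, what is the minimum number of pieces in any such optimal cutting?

2

Build r[k] bottom-up: r[k] = max over allowed piece i of (p[i] + r[k−i]).
r[1] = 3
r[2] = 6  (first piece 1, then r[1]=3)
r[3] = 11
r[4] = 22
r[5] = 25  (first piece 1, then r[4]=22)
r[6] = 28  (first piece 1, then r[5]=25)
r[7] = 33  (first piece 3, then r[4]=22)
r[8] = 44  (first piece 4, then r[4]=22)
Maximum revenue is $44.
Now minimize piece count subject to staying optimal: for each k, pieces[k] = 1 + min over i with p[i]+r[k−i]=r[k] of pieces[k−i].
pieces[5] = 2
pieces[6] = 3
pieces[7] = 2
pieces[8] = 2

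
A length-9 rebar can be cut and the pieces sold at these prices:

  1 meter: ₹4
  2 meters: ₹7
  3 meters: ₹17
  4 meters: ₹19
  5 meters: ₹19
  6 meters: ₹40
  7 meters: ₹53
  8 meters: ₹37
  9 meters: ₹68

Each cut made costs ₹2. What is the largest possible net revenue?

Let v[k] be the best obtainable value from length k. For each k, try every first piece i and keep the best of price[i] + v[k−i] minus the 2 cut fee when i<k.
v[1] = 4
v[2] = max(4+4-2, 7+0) = 7
v[3] = max(4+7-2, 7+4-2, 17+0) = 17
v[4] = max(4+17-2, 7+7-2, 17+4-2, 19+0) = 19
v[5] = max(4+19-2, 7+17-2, 17+7-2, 19+4-2, 19+0) = 22
v[6] = max(4+22-2, 7+19-2, 17+17-2, 19+7-2, 19+4-2, 40+0) = 40
v[7] = max(4+40-2, 7+22-2, 17+19-2, …, 40+4-2, 53+0) = 53
v[8] = max(4+53-2, 7+40-2, 17+22-2, …, 53+4-2, 37+0) = 55
v[9] = max(4+55-2, 7+53-2, 17+40-2, …, 37+4-2, 68+0) = 68
Best is to make no cuts and sell whole for ₹68.

68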